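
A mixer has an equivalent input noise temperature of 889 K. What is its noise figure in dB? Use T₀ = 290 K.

F = 1 + T_e/T₀ = 1 + 889/290 = 4.06552
NF = 10 log₁₀(4.06552) = 6.09 dB

6.09 dB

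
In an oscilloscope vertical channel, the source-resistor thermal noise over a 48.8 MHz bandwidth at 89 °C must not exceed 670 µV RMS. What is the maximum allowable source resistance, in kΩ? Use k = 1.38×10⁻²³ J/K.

460 kΩ

T = 89 °C + 273.15 = 362.15 K
Johnson–Nyquist: V_n = √(4kTRB) ⇒ R = V_n² / (4kTB)
4kTB = 4 × 1.38×10⁻²³ × 362.15 × 4.88×10⁷ = 9.76×10⁻¹³
R = (6.70×10⁻⁴)² / 9.76×10⁻¹³ = 4.60×10⁵ Ω = 460 kΩ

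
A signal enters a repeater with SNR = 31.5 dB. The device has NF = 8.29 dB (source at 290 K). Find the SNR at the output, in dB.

By definition F = SNR_in/SNR_out, so in dB: SNR_out = SNR_in − NF
SNR_out = 31.5 − 8.29 = 23.21 dB

23.21 dB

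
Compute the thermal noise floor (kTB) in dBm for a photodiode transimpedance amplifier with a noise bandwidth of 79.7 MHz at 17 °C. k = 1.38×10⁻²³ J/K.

T = 17 °C + 273.15 = 290.15 K
P_n = kTB = 1.38×10⁻²³ × 290.15 × 7.97×10⁷ = 3.19×10⁻¹³ W
In dBm: 10 log₁₀(3.19×10⁻¹³ / 10⁻³) = −95.0 dBm

−95.0 dBm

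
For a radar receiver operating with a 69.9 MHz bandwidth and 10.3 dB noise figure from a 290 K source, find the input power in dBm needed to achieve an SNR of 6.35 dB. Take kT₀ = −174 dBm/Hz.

−78.9 dBm

Sensitivity = −174 + 10 log₁₀(B) + NF + SNR_min
= −174 + 78.44 + 10.3 + 6.35
= −78.91 dBm → −78.9 dBm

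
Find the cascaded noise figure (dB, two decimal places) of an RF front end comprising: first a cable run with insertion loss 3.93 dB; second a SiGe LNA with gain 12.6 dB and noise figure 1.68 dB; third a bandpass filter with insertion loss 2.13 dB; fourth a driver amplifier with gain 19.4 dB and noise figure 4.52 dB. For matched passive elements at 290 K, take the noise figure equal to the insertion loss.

6.16 dB

Convert to linear (a loss of L dB is a gain of −L dB): F_i = 10^(NF_i/10), G_i = 10^(G_i,dB/10)
  Stage 1: F_1 = 10^(3.93/10) = 2.472, G_1 = 10^(−3.93/10) = 0.4046
  Stage 2: F_2 = 10^(1.68/10) = 1.472, G_2 = 10^(12.6/10) = 18.20
  Stage 3: F_3 = 10^(2.13/10) = 1.633, G_3 = 10^(−2.13/10) = 0.6124
  Stage 4: F_4 = 10^(4.52/10) = 2.831, G_4 = 10^(19.4/10) = 87.10
Friis cascade:
  F = 2.472 + (1.472 − 1)/0.4046 + (1.633 − 1)/7.362 + (2.831 − 1)/4.508 = 4.131
NF = 10 log₁₀(4.131) = 6.16 dB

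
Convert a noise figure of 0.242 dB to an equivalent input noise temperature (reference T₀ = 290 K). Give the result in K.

16.6 K

F = 10^(0.242/10) = 1.0573
T_e = (F − 1)·T₀ = (1.0573 − 1) × 290 = 16.6 K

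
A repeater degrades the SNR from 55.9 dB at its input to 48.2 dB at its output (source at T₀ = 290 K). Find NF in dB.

NF (dB) = SNR_in(dB) − SNR_out(dB) when the source is at T₀
NF = 55.9 − 48.2 = 7.7 dB

7.7 dB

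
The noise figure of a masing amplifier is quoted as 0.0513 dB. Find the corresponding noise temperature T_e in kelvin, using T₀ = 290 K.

F = 10^(0.0513/10) = 1.01188
T_e = (F − 1)·T₀ = (1.01188 − 1) × 290 = 3.45 K

3.45 K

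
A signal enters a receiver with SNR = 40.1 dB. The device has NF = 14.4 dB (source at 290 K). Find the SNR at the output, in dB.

By definition F = SNR_in/SNR_out, so in dB: SNR_out = SNR_in − NF
SNR_out = 40.1 − 14.4 = 25.7 dB

25.7 dB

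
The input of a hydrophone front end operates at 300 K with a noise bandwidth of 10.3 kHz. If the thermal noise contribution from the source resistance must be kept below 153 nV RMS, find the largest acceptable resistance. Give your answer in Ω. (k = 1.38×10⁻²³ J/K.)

Johnson–Nyquist: V_n = √(4kTRB) ⇒ R = V_n² / (4kTB)
4kTB = 4 × 1.38×10⁻²³ × 300 × 1.03×10⁴ = 1.71×10⁻¹⁶
R = (1.53×10⁻⁷)² / 1.71×10⁻¹⁶ = 1.37×10² Ω = 137 Ω

137 Ω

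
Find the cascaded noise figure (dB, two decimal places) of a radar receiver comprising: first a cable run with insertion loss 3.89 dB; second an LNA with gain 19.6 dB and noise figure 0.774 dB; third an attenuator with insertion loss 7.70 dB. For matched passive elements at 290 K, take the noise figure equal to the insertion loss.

4.85 dB

Convert to linear (a loss of L dB is a gain of −L dB): F_i = 10^(NF_i/10), G_i = 10^(G_i,dB/10)
  Stage 1: F_1 = 10^(3.89/10) = 2.449, G_1 = 10^(−3.89/10) = 0.4083
  Stage 2: F_2 = 10^(0.774/10) = 1.195, G_2 = 10^(19.6/10) = 91.20
  Stage 3: F_3 = 10^(7.70/10) = 5.888, G_3 = 10^(−7.70/10) = 0.1698
Friis cascade:
  F = 2.449 + (1.195 − 1)/0.4083 + (5.888 − 1)/37.24 = 3.058
NF = 10 log₁₀(3.058) = 4.85 dB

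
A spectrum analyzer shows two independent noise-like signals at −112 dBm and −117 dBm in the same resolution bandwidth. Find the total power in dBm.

Convert to linear, add, convert back:
P₁ = 6.31×10⁻¹⁵ W, P₂ = 2.00×10⁻¹⁵ W
P_tot = 8.30×10⁻¹⁵ W → 10 log₁₀(P_tot / 10⁻³) = −110.8 dBm

−110.8 dBm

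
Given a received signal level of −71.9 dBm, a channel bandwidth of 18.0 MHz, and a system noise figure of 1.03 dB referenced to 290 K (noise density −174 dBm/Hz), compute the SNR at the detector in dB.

Noise floor: N = −174 + 10 log₁₀(B) + NF
10 log₁₀(1.80×10⁷) = 72.55 dB
N = −174 + 72.55 + 1.03 = −100.42 dBm
SNR = P_sig − N = −71.9 − (−100.42) = 28.52 dB → 28.5 dB

28.5 dB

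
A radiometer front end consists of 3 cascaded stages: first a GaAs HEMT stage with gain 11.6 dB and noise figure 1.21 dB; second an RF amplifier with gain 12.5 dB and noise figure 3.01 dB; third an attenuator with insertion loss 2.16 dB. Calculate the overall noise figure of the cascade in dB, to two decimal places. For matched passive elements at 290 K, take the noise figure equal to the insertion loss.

Convert to linear (a loss of L dB is a gain of −L dB): F_i = 10^(NF_i/10), G_i = 10^(G_i,dB/10)
  Stage 1: F_1 = 10^(1.21/10) = 1.321, G_1 = 10^(11.6/10) = 14.45
  Stage 2: F_2 = 10^(3.01/10) = 2.000, G_2 = 10^(12.5/10) = 17.78
  Stage 3: F_3 = 10^(2.16/10) = 1.644, G_3 = 10^(−2.16/10) = 0.6081
Friis cascade:
  F = 1.321 + (2.000 − 1)/14.45 + (1.644 − 1)/257.0 = 1.393
NF = 10 log₁₀(1.393) = 1.44 dB

1.44 dB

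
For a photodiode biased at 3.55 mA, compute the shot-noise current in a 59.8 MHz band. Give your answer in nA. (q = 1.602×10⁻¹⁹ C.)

I_n = √(2qI·B)
2qI·B = 2 × 1.602×10⁻¹⁹ × 3.55×10⁻³ × 5.98×10⁷ = 6.80×10⁻¹⁴ A²
I_n = √(6.80×10⁻¹⁴) = 2.61×10⁻⁷ A = 261 nA

261 nA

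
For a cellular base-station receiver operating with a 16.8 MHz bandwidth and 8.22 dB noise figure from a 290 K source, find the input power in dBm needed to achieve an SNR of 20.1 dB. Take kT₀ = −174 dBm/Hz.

−73.4 dBm

Sensitivity = −174 + 10 log₁₀(B) + NF + SNR_min
= −174 + 72.25 + 8.22 + 20.1
= −73.43 dBm → −73.4 dBm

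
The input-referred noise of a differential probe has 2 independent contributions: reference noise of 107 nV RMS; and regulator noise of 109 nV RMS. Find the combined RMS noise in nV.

Uncorrelated sources add in power (mean-square): V_tot = √(ΣV_i²)
V_tot = √[(1.07×10⁻⁷)² + (1.09×10⁻⁷)²] = 1.53×10⁻⁷ V = 153 nV

153 nV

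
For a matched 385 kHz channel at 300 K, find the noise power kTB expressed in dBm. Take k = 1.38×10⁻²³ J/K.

P_n = kTB = 1.38×10⁻²³ × 300 × 3.85×10⁵ = 1.59×10⁻¹⁵ W
In dBm: 10 log₁₀(1.59×10⁻¹⁵ / 10⁻³) = −118.0 dBm

−118.0 dBm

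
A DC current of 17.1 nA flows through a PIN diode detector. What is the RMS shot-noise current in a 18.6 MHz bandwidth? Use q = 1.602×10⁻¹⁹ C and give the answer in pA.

I_n = √(2qI·B)
2qI·B = 2 × 1.602×10⁻¹⁹ × 1.71×10⁻⁸ × 1.86×10⁷ = 1.02×10⁻¹⁹ A²
I_n = √(1.02×10⁻¹⁹) = 3.19×10⁻¹⁰ A = 319 pA

319 pA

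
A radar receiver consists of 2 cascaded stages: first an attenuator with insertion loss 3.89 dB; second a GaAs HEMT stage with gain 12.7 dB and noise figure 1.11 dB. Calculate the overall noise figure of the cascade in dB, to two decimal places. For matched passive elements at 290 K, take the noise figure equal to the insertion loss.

5.00 dB

Convert to linear (a loss of L dB is a gain of −L dB): F_i = 10^(NF_i/10), G_i = 10^(G_i,dB/10)
  Stage 1: F_1 = 10^(3.89/10) = 2.449, G_1 = 10^(−3.89/10) = 0.4083
  Stage 2: F_2 = 10^(1.11/10) = 1.291, G_2 = 10^(12.7/10) = 18.62
Friis cascade:
  F = 2.449 + (1.291 − 1)/0.4083 = 3.162
NF = 10 log₁₀(3.162) = 5.00 dB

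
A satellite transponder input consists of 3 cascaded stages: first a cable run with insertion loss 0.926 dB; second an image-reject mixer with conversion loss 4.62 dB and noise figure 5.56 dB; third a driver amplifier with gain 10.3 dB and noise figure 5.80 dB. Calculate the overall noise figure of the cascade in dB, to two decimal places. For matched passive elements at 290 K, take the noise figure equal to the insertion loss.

Convert to linear (a loss of L dB is a gain of −L dB): F_i = 10^(NF_i/10), G_i = 10^(G_i,dB/10)
  Stage 1: F_1 = 10^(0.926/10) = 1.238, G_1 = 10^(−0.926/10) = 0.8080
  Stage 2: F_2 = 10^(5.56/10) = 3.597, G_2 = 10^(−4.62/10) = 0.3451
  Stage 3: F_3 = 10^(5.80/10) = 3.802, G_3 = 10^(10.3/10) = 10.72
Friis cascade:
  F = 1.238 + (3.597 − 1)/0.8080 + (3.802 − 1)/0.2789 = 14.50
NF = 10 log₁₀(14.50) = 11.61 dB

11.61 dB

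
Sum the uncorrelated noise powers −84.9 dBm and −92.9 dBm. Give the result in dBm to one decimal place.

−84.3 dBm

Convert to linear, add, convert back:
P₁ = 3.24×10⁻¹² W, P₂ = 5.13×10⁻¹³ W
P_tot = 3.75×10⁻¹² W → 10 log₁₀(P_tot / 10⁻³) = −84.3 dBm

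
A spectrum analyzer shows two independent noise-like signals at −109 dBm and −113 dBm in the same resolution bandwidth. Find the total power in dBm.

−107.5 dBm

Convert to linear, add, convert back:
P₁ = 1.26×10⁻¹⁴ W, P₂ = 5.01×10⁻¹⁵ W
P_tot = 1.76×10⁻¹⁴ W → 10 log₁₀(P_tot / 10⁻³) = −107.5 dBm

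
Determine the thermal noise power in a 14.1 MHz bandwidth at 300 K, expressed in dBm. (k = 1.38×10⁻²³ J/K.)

P_n = kTB = 1.38×10⁻²³ × 300 × 1.41×10⁷ = 5.84×10⁻¹⁴ W
In dBm: 10 log₁₀(5.84×10⁻¹⁴ / 10⁻³) = −102.3 dBm

−102.3 dBm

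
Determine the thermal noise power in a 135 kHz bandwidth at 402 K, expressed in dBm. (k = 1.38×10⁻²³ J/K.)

−121.3 dBm

P_n = kTB = 1.38×10⁻²³ × 402 × 1.35×10⁵ = 7.49×10⁻¹⁶ W
In dBm: 10 log₁₀(7.49×10⁻¹⁶ / 10⁻³) = −121.3 dBm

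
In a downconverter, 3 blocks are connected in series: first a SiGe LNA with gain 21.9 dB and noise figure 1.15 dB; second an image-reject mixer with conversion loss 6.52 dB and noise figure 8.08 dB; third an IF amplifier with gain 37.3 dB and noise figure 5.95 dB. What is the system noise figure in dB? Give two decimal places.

Convert to linear (a loss of L dB is a gain of −L dB): F_i = 10^(NF_i/10), G_i = 10^(G_i,dB/10)
  Stage 1: F_1 = 10^(1.15/10) = 1.303, G_1 = 10^(21.9/10) = 154.9
  Stage 2: F_2 = 10^(8.08/10) = 6.427, G_2 = 10^(−6.52/10) = 0.2228
  Stage 3: F_3 = 10^(5.95/10) = 3.936, G_3 = 10^(37.3/10) = 5370
Friis cascade:
  F = 1.303 + (6.427 − 1)/154.9 + (3.936 − 1)/34.51 = 1.423
NF = 10 log₁₀(1.423) = 1.53 dB

1.53 dB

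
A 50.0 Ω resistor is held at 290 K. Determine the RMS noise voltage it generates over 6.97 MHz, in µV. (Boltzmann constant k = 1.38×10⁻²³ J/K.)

2.36 µV

V_n = √(4kTRB)
4kTRB = 4 × 1.38×10⁻²³ × 290 × 5.00×10¹ × 6.97×10⁶ = 5.58×10⁻¹² V²
V_n = √(5.58×10⁻¹²) = 2.36×10⁻⁶ V = 2.36 µV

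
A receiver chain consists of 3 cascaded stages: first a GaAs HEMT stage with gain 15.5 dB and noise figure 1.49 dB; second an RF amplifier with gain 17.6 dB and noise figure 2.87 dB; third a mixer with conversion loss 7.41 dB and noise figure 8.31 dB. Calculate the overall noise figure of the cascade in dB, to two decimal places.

1.58 dB

Convert to linear (a loss of L dB is a gain of −L dB): F_i = 10^(NF_i/10), G_i = 10^(G_i,dB/10)
  Stage 1: F_1 = 10^(1.49/10) = 1.409, G_1 = 10^(15.5/10) = 35.48
  Stage 2: F_2 = 10^(2.87/10) = 1.936, G_2 = 10^(17.6/10) = 57.54
  Stage 3: F_3 = 10^(8.31/10) = 6.776, G_3 = 10^(−7.41/10) = 0.1816
Friis cascade:
  F = 1.409 + (1.936 − 1)/35.48 + (6.776 − 1)/2042 = 1.439
NF = 10 log₁₀(1.439) = 1.58 dB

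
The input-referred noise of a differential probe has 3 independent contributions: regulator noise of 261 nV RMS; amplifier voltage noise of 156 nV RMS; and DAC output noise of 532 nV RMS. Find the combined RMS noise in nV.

Uncorrelated sources add in power (mean-square): V_tot = √(ΣV_i²)
V_tot = √[(2.61×10⁻⁷)² + (1.56×10⁻⁷)² + (5.32×10⁻⁷)²] = 6.13×10⁻⁷ V = 613 nV

613 nV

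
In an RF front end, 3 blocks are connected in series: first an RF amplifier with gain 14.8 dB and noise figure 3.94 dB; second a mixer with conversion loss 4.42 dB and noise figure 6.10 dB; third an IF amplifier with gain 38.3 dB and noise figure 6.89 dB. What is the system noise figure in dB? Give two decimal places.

Convert to linear (a loss of L dB is a gain of −L dB): F_i = 10^(NF_i/10), G_i = 10^(G_i,dB/10)
  Stage 1: F_1 = 10^(3.94/10) = 2.477, G_1 = 10^(14.8/10) = 30.20
  Stage 2: F_2 = 10^(6.10/10) = 4.074, G_2 = 10^(−4.42/10) = 0.3614
  Stage 3: F_3 = 10^(6.89/10) = 4.887, G_3 = 10^(38.3/10) = 6761
Friis cascade:
  F = 2.477 + (4.074 − 1)/30.20 + (4.887 − 1)/10.91 = 2.935
NF = 10 log₁₀(2.935) = 4.68 dB

4.68 dB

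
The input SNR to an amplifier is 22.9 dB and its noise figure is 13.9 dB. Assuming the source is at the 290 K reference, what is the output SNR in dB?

9.0 dB

By definition F = SNR_in/SNR_out, so in dB: SNR_out = SNR_in − NF
SNR_out = 22.9 − 13.9 = 9.0 dB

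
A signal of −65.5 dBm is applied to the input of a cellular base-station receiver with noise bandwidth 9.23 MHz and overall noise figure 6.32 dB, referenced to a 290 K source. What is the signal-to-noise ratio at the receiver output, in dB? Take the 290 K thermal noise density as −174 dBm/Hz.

32.5 dB

Noise floor: N = −174 + 10 log₁₀(B) + NF
10 log₁₀(9.23×10⁶) = 69.65 dB
N = −174 + 69.65 + 6.32 = −98.03 dBm
SNR = P_sig − N = −65.5 − (−98.03) = 32.53 dB → 32.5 dB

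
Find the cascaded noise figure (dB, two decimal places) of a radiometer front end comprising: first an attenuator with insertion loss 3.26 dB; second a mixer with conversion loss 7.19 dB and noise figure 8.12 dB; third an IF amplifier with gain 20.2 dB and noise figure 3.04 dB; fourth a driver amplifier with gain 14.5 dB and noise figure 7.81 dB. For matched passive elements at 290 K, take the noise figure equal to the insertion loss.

Convert to linear (a loss of L dB is a gain of −L dB): F_i = 10^(NF_i/10), G_i = 10^(G_i,dB/10)
  Stage 1: F_1 = 10^(3.26/10) = 2.118, G_1 = 10^(−3.26/10) = 0.4721
  Stage 2: F_2 = 10^(8.12/10) = 6.486, G_2 = 10^(−7.19/10) = 0.1910
  Stage 3: F_3 = 10^(3.04/10) = 2.014, G_3 = 10^(20.2/10) = 104.7
  Stage 4: F_4 = 10^(7.81/10) = 6.039, G_4 = 10^(14.5/10) = 28.18
Friis cascade:
  F = 2.118 + (6.486 − 1)/0.4721 + (2.014 − 1)/0.09016 + (6.039 − 1)/9.441 = 25.52
NF = 10 log₁₀(25.52) = 14.07 dB

14.07 dB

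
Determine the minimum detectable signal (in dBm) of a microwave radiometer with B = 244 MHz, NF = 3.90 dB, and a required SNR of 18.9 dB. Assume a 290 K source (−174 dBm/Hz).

Sensitivity = −174 + 10 log₁₀(B) + NF + SNR_min
= −174 + 83.87 + 3.90 + 18.9
= −67.33 dBm → −67.3 dBm

−67.3 dBm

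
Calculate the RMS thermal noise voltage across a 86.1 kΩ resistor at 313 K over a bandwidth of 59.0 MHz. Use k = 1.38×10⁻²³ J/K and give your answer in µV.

296 µV

V_n = √(4kTRB)
4kTRB = 4 × 1.38×10⁻²³ × 313 × 8.61×10⁴ × 5.90×10⁷ = 8.78×10⁻⁸ V²
V_n = √(8.78×10⁻⁸) = 2.96×10⁻⁴ V = 296 µV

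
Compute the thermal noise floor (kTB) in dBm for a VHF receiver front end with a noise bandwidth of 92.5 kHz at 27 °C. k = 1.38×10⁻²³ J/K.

−124.2 dBm

T = 27 °C + 273.15 = 300.15 K
P_n = kTB = 1.38×10⁻²³ × 300.15 × 9.25×10⁴ = 3.83×10⁻¹⁶ W
In dBm: 10 log₁₀(3.83×10⁻¹⁶ / 10⁻³) = −124.2 dBm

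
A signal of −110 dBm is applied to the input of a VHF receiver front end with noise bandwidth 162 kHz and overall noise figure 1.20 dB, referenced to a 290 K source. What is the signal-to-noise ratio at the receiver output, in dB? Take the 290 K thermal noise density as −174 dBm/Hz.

10.7 dB

Noise floor: N = −174 + 10 log₁₀(B) + NF
10 log₁₀(1.62×10⁵) = 52.1 dB
N = −174 + 52.1 + 1.20 = −120.70 dBm
SNR = P_sig − N = −110 − (−120.70) = 10.70 dB → 10.7 dB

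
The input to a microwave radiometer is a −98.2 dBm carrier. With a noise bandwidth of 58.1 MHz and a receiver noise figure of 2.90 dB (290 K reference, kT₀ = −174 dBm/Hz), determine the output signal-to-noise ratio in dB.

Noise floor: N = −174 + 10 log₁₀(B) + NF
10 log₁₀(5.81×10⁷) = 77.64 dB
N = −174 + 77.64 + 2.90 = −93.46 dBm
SNR = P_sig − N = −98.2 − (−93.46) = −4.74 dB → −4.7 dB

−4.7 dB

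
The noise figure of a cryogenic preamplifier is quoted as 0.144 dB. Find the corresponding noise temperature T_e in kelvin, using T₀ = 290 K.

9.78 K

F = 10^(0.144/10) = 1.03371
T_e = (F − 1)·T₀ = (1.03371 − 1) × 290 = 9.78 K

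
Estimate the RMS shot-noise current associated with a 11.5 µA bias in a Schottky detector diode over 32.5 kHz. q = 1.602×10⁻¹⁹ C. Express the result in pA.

I_n = √(2qI·B)
2qI·B = 2 × 1.602×10⁻¹⁹ × 1.15×10⁻⁵ × 3.25×10⁴ = 1.20×10⁻¹⁹ A²
I_n = √(1.20×10⁻¹⁹) = 3.46×10⁻¹⁰ A = 346 pA

346 pA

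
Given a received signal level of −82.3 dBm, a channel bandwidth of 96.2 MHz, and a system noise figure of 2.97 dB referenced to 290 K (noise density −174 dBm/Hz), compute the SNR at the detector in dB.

Noise floor: N = −174 + 10 log₁₀(B) + NF
10 log₁₀(9.62×10⁷) = 79.83 dB
N = −174 + 79.83 + 2.97 = −91.20 dBm
SNR = P_sig − N = −82.3 − (−91.20) = 8.90 dB → 8.9 dB

8.9 dB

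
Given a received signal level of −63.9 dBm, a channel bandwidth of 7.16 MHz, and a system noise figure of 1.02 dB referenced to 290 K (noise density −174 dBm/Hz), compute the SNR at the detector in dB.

40.5 dB

Noise floor: N = −174 + 10 log₁₀(B) + NF
10 log₁₀(7.16×10⁶) = 68.55 dB
N = −174 + 68.55 + 1.02 = −104.43 dBm
SNR = P_sig − N = −63.9 − (−104.43) = 40.53 dB → 40.5 dB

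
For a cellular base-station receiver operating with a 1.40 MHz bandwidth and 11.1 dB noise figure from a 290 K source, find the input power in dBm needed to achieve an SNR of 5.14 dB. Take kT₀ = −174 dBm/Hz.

Sensitivity = −174 + 10 log₁₀(B) + NF + SNR_min
= −174 + 61.46 + 11.1 + 5.14
= −96.30 dBm → −96.3 dBm

−96.3 dBm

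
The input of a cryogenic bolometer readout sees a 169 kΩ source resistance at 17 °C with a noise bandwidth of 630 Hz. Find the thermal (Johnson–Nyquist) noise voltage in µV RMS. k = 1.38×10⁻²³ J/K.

T = 17 °C + 273.15 = 290.15 K
V_n = √(4kTRB)
4kTRB = 4 × 1.38×10⁻²³ × 290.15 × 1.69×10⁵ × 6.30×10² = 1.71×10⁻¹² V²
V_n = √(1.71×10⁻¹²) = 1.31×10⁻⁶ V = 1.31 µV

1.31 µV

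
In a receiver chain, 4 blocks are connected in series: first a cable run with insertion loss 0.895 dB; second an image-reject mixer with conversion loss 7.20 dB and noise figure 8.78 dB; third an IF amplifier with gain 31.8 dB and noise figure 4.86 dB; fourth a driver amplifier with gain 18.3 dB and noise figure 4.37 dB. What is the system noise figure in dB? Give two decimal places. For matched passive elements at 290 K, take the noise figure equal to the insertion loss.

Convert to linear (a loss of L dB is a gain of −L dB): F_i = 10^(NF_i/10), G_i = 10^(G_i,dB/10)
  Stage 1: F_1 = 10^(0.895/10) = 1.229, G_1 = 10^(−0.895/10) = 0.8138
  Stage 2: F_2 = 10^(8.78/10) = 7.551, G_2 = 10^(−7.20/10) = 0.1905
  Stage 3: F_3 = 10^(4.86/10) = 3.062, G_3 = 10^(31.8/10) = 1514
  Stage 4: F_4 = 10^(4.37/10) = 2.735, G_4 = 10^(18.3/10) = 67.61
Friis cascade:
  F = 1.229 + (7.551 − 1)/0.8138 + (3.062 − 1)/0.1551 + (2.735 − 1)/234.7 = 22.58
NF = 10 log₁₀(22.58) = 13.54 dB

13.54 dB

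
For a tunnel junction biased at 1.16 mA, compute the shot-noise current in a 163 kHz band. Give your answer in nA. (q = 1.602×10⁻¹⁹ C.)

I_n = √(2qI·B)
2qI·B = 2 × 1.602×10⁻¹⁹ × 1.16×10⁻³ × 1.63×10⁵ = 6.06×10⁻¹⁷ A²
I_n = √(6.06×10⁻¹⁷) = 7.78×10⁻⁹ A = 7.78 nA

7.78 nA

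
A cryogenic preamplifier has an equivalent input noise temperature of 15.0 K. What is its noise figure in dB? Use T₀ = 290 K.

F = 1 + T_e/T₀ = 1 + 15.0/290 = 1.05172
NF = 10 log₁₀(1.05172) = 0.219 dB

0.219 dB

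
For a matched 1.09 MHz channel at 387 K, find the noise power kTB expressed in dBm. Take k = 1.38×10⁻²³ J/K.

−112.3 dBm

P_n = kTB = 1.38×10⁻²³ × 387 × 1.09×10⁶ = 5.82×10⁻¹⁵ W
In dBm: 10 log₁₀(5.82×10⁻¹⁵ / 10⁻³) = −112.3 dBm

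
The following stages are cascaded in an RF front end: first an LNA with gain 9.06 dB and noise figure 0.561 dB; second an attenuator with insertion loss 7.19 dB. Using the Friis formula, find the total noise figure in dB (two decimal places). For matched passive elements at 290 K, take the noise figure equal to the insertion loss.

2.21 dB

Convert to linear (a loss of L dB is a gain of −L dB): F_i = 10^(NF_i/10), G_i = 10^(G_i,dB/10)
  Stage 1: F_1 = 10^(0.561/10) = 1.138, G_1 = 10^(9.06/10) = 8.054
  Stage 2: F_2 = 10^(7.19/10) = 5.236, G_2 = 10^(−7.19/10) = 0.1910
Friis cascade:
  F = 1.138 + (5.236 − 1)/8.054 = 1.664
NF = 10 log₁₀(1.664) = 2.21 dB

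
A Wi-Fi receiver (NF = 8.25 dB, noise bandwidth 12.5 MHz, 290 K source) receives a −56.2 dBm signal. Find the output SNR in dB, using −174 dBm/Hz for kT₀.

Noise floor: N = −174 + 10 log₁₀(B) + NF
10 log₁₀(1.25×10⁷) = 70.97 dB
N = −174 + 70.97 + 8.25 = −94.78 dBm
SNR = P_sig − N = −56.2 − (−94.78) = 38.58 dB → 38.6 dB

38.6 dB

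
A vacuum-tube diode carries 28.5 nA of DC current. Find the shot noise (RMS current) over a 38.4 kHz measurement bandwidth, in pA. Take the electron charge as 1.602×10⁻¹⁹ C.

I_n = √(2qI·B)
2qI·B = 2 × 1.602×10⁻¹⁹ × 2.85×10⁻⁸ × 3.84×10⁴ = 3.51×10⁻²² A²
I_n = √(3.51×10⁻²²) = 1.87×10⁻¹¹ A = 18.7 pA

18.7 pA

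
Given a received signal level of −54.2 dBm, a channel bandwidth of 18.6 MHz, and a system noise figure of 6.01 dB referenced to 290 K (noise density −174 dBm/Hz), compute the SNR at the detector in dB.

Noise floor: N = −174 + 10 log₁₀(B) + NF
10 log₁₀(1.86×10⁷) = 72.7 dB
N = −174 + 72.7 + 6.01 = −95.29 dBm
SNR = P_sig − N = −54.2 − (−95.29) = 41.09 dB → 41.1 dB

41.1 dB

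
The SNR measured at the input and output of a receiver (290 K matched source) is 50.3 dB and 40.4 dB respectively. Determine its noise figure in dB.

9.9 dB

NF (dB) = SNR_in(dB) − SNR_out(dB) when the source is at T₀
NF = 50.3 − 40.4 = 9.9 dB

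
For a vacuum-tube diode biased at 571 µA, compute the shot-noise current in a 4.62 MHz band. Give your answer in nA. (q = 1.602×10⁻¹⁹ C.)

29.1 nA

I_n = √(2qI·B)
2qI·B = 2 × 1.602×10⁻¹⁹ × 5.71×10⁻⁴ × 4.62×10⁶ = 8.45×10⁻¹⁶ A²
I_n = √(8.45×10⁻¹⁶) = 2.91×10⁻⁸ A = 29.1 nA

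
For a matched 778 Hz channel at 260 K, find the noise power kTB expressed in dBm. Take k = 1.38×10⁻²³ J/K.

P_n = kTB = 1.38×10⁻²³ × 260 × 7.78×10² = 2.79×10⁻¹⁸ W
In dBm: 10 log₁₀(2.79×10⁻¹⁸ / 10⁻³) = −145.5 dBm

−145.5 dBm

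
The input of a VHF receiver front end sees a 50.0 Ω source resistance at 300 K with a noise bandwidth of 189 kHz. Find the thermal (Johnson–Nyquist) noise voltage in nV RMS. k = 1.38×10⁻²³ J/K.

396 nV

V_n = √(4kTRB)
4kTRB = 4 × 1.38×10⁻²³ × 300 × 5.00×10¹ × 1.89×10⁵ = 1.56×10⁻¹³ V²
V_n = √(1.56×10⁻¹³) = 3.96×10⁻⁷ V = 396 nV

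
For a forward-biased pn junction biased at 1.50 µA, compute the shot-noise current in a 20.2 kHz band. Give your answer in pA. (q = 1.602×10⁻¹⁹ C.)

98.5 pA

I_n = √(2qI·B)
2qI·B = 2 × 1.602×10⁻¹⁹ × 1.50×10⁻⁶ × 2.02×10⁴ = 9.71×10⁻²¹ A²
I_n = √(9.71×10⁻²¹) = 9.85×10⁻¹¹ A = 98.5 pA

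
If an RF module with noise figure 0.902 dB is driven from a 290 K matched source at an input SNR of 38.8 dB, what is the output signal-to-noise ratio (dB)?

37.898 dB

By definition F = SNR_in/SNR_out, so in dB: SNR_out = SNR_in − NF
SNR_out = 38.8 − 0.902 = 37.898 dB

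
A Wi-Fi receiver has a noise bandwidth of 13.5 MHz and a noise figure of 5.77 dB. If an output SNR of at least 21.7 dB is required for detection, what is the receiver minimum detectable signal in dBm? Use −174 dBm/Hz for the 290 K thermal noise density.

−75.2 dBm

Sensitivity = −174 + 10 log₁₀(B) + NF + SNR_min
= −174 + 71.3 + 5.77 + 21.7
= −75.23 dBm → −75.2 dBm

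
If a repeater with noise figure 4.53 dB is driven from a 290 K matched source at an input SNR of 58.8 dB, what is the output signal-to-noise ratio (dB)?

By definition F = SNR_in/SNR_out, so in dB: SNR_out = SNR_in − NF
SNR_out = 58.8 − 4.53 = 54.27 dB

54.27 dB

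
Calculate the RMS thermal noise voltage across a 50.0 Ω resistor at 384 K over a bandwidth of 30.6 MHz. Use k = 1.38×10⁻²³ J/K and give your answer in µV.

V_n = √(4kTRB)
4kTRB = 4 × 1.38×10⁻²³ × 384 × 5.00×10¹ × 3.06×10⁷ = 3.24×10⁻¹¹ V²
V_n = √(3.24×10⁻¹¹) = 5.69×10⁻⁶ V = 5.69 µV

5.69 µV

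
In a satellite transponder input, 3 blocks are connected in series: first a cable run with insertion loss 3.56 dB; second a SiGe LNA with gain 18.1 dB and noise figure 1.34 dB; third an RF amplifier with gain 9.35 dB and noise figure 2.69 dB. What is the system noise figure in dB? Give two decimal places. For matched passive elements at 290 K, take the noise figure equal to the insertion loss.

4.94 dB

Convert to linear (a loss of L dB is a gain of −L dB): F_i = 10^(NF_i/10), G_i = 10^(G_i,dB/10)
  Stage 1: F_1 = 10^(3.56/10) = 2.270, G_1 = 10^(−3.56/10) = 0.4406
  Stage 2: F_2 = 10^(1.34/10) = 1.361, G_2 = 10^(18.1/10) = 64.57
  Stage 3: F_3 = 10^(2.69/10) = 1.858, G_3 = 10^(9.35/10) = 8.610
Friis cascade:
  F = 2.270 + (1.361 − 1)/0.4406 + (1.858 − 1)/28.44 = 3.120
NF = 10 log₁₀(3.120) = 4.94 dB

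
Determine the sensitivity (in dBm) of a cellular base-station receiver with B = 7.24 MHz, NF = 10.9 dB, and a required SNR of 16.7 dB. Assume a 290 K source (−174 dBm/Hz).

Sensitivity = −174 + 10 log₁₀(B) + NF + SNR_min
= −174 + 68.6 + 10.9 + 16.7
= −77.8 dBm → −77.8 dBm

−77.8 dBm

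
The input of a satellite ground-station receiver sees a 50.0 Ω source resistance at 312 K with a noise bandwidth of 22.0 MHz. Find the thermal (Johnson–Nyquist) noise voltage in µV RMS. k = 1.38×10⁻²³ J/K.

4.35 µV

V_n = √(4kTRB)
4kTRB = 4 × 1.38×10⁻²³ × 312 × 5.00×10¹ × 2.20×10⁷ = 1.89×10⁻¹¹ V²
V_n = √(1.89×10⁻¹¹) = 4.35×10⁻⁶ V = 4.35 µV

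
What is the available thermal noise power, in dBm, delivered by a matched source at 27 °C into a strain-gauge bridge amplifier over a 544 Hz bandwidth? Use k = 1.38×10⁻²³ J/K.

−146.5 dBm

T = 27 °C + 273.15 = 300.15 K
P_n = kTB = 1.38×10⁻²³ × 300.15 × 5.44×10² = 2.25×10⁻¹⁸ W
In dBm: 10 log₁₀(2.25×10⁻¹⁸ / 10⁻³) = −146.5 dBm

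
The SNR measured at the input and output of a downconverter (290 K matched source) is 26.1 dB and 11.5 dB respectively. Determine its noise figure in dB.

NF (dB) = SNR_in(dB) − SNR_out(dB) when the source is at T₀
NF = 26.1 − 11.5 = 14.6 dB

14.6 dB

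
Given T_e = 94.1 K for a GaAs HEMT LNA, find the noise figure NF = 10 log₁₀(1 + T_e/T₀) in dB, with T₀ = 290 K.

F = 1 + T_e/T₀ = 1 + 94.1/290 = 1.32448
NF = 10 log₁₀(1.32448) = 1.22 dB

1.22 dB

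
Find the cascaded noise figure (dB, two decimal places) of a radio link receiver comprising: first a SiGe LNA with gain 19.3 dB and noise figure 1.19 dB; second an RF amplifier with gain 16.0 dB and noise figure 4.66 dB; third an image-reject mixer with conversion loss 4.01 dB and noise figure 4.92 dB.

Convert to linear (a loss of L dB is a gain of −L dB): F_i = 10^(NF_i/10), G_i = 10^(G_i,dB/10)
  Stage 1: F_1 = 10^(1.19/10) = 1.315, G_1 = 10^(19.3/10) = 85.11
  Stage 2: F_2 = 10^(4.66/10) = 2.924, G_2 = 10^(16.0/10) = 39.81
  Stage 3: F_3 = 10^(4.92/10) = 3.105, G_3 = 10^(−4.01/10) = 0.3972
Friis cascade:
  F = 1.315 + (2.924 − 1)/85.11 + (3.105 − 1)/3388 = 1.338
NF = 10 log₁₀(1.338) = 1.27 dB

1.27 dB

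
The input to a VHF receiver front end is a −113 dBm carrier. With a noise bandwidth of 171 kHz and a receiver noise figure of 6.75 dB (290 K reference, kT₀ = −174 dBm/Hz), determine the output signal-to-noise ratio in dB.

Noise floor: N = −174 + 10 log₁₀(B) + NF
10 log₁₀(1.71×10⁵) = 52.33 dB
N = −174 + 52.33 + 6.75 = −114.92 dBm
SNR = P_sig − N = −113 − (−114.92) = 1.92 dB → 1.9 dB

1.9 dB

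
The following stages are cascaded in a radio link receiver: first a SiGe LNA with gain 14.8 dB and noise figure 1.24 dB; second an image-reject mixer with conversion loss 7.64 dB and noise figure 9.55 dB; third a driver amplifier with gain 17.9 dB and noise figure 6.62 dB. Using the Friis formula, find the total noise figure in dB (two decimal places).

3.59 dB

Convert to linear (a loss of L dB is a gain of −L dB): F_i = 10^(NF_i/10), G_i = 10^(G_i,dB/10)
  Stage 1: F_1 = 10^(1.24/10) = 1.330, G_1 = 10^(14.8/10) = 30.20
  Stage 2: F_2 = 10^(9.55/10) = 9.016, G_2 = 10^(−7.64/10) = 0.1722
  Stage 3: F_3 = 10^(6.62/10) = 4.592, G_3 = 10^(17.9/10) = 61.66
Friis cascade:
  F = 1.330 + (9.016 − 1)/30.20 + (4.592 − 1)/5.200 = 2.287
NF = 10 log₁₀(2.287) = 3.59 dB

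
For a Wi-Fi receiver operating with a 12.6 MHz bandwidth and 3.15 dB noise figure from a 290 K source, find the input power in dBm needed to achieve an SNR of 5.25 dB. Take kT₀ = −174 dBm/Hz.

−94.6 dBm

Sensitivity = −174 + 10 log₁₀(B) + NF + SNR_min
= −174 + 71 + 3.15 + 5.25
= −94.60 dBm → −94.6 dBm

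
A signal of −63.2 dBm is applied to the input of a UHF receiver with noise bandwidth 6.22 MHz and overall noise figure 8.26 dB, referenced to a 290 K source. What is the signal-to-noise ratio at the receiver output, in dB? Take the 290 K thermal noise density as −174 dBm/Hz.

34.6 dB

Noise floor: N = −174 + 10 log₁₀(B) + NF
10 log₁₀(6.22×10⁶) = 67.94 dB
N = −174 + 67.94 + 8.26 = −97.80 dBm
SNR = P_sig − N = −63.2 − (−97.80) = 34.60 dB → 34.6 dB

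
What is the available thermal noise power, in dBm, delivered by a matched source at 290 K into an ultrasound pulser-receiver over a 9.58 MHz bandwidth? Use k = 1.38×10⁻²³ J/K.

−104.2 dBm

P_n = kTB = 1.38×10⁻²³ × 290 × 9.58×10⁶ = 3.83×10⁻¹⁴ W
In dBm: 10 log₁₀(3.83×10⁻¹⁴ / 10⁻³) = −104.2 dBm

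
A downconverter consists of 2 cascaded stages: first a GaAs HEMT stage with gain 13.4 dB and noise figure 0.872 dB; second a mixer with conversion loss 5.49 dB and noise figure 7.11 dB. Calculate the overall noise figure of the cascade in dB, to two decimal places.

1.50 dB

Convert to linear (a loss of L dB is a gain of −L dB): F_i = 10^(NF_i/10), G_i = 10^(G_i,dB/10)
  Stage 1: F_1 = 10^(0.872/10) = 1.222, G_1 = 10^(13.4/10) = 21.88
  Stage 2: F_2 = 10^(7.11/10) = 5.140, G_2 = 10^(−5.49/10) = 0.2825
Friis cascade:
  F = 1.222 + (5.140 − 1)/21.88 = 1.412
NF = 10 log₁₀(1.412) = 1.50 dB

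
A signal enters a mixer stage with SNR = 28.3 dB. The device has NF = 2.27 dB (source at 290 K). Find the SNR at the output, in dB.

By definition F = SNR_in/SNR_out, so in dB: SNR_out = SNR_in − NF
SNR_out = 28.3 − 2.27 = 26.03 dB

26.03 dB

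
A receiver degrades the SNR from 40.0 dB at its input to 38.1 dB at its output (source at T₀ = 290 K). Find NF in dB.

NF (dB) = SNR_in(dB) − SNR_out(dB) when the source is at T₀
NF = 40.0 − 38.1 = 1.9 dB

1.9 dB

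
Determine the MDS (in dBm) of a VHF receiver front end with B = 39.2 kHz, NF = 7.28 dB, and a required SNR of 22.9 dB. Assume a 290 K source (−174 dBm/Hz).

Sensitivity = −174 + 10 log₁₀(B) + NF + SNR_min
= −174 + 45.93 + 7.28 + 22.9
= −97.89 dBm → −97.9 dBm

−97.9 dBm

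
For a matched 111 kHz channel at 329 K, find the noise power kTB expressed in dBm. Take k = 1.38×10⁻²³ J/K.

−123.0 dBm

P_n = kTB = 1.38×10⁻²³ × 329 × 1.11×10⁵ = 5.04×10⁻¹⁶ W
In dBm: 10 log₁₀(5.04×10⁻¹⁶ / 10⁻³) = −123.0 dBm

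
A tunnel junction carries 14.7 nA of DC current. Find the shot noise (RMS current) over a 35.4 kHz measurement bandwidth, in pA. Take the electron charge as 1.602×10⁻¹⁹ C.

I_n = √(2qI·B)
2qI·B = 2 × 1.602×10⁻¹⁹ × 1.47×10⁻⁸ × 3.54×10⁴ = 1.67×10⁻²² A²
I_n = √(1.67×10⁻²²) = 1.29×10⁻¹¹ A = 12.9 pA

12.9 pA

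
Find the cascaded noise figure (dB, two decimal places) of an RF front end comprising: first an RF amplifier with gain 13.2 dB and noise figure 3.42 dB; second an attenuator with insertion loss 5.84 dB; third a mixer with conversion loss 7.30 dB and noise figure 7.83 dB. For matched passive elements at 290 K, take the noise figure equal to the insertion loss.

5.14 dB

Convert to linear (a loss of L dB is a gain of −L dB): F_i = 10^(NF_i/10), G_i = 10^(G_i,dB/10)
  Stage 1: F_1 = 10^(3.42/10) = 2.198, G_1 = 10^(13.2/10) = 20.89
  Stage 2: F_2 = 10^(5.84/10) = 3.837, G_2 = 10^(−5.84/10) = 0.2606
  Stage 3: F_3 = 10^(7.83/10) = 6.067, G_3 = 10^(−7.30/10) = 0.1862
Friis cascade:
  F = 2.198 + (3.837 − 1)/20.89 + (6.067 − 1)/5.445 = 3.264
NF = 10 log₁₀(3.264) = 5.14 dB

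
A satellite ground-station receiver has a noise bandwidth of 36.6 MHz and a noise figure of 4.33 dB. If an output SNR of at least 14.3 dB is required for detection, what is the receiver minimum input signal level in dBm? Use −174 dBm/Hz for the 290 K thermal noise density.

−79.7 dBm

Sensitivity = −174 + 10 log₁₀(B) + NF + SNR_min
= −174 + 75.63 + 4.33 + 14.3
= −79.74 dBm → −79.7 dBm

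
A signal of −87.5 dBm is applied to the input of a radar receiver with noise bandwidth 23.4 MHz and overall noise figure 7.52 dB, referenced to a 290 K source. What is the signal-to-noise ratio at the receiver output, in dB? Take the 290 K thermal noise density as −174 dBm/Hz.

Noise floor: N = −174 + 10 log₁₀(B) + NF
10 log₁₀(2.34×10⁷) = 73.69 dB
N = −174 + 73.69 + 7.52 = −92.79 dBm
SNR = P_sig − N = −87.5 − (−92.79) = 5.29 dB → 5.3 dB

5.3 dB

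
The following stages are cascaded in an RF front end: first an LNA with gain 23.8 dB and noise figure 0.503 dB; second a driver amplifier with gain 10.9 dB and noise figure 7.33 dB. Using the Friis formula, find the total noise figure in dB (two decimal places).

Convert to linear (a loss of L dB is a gain of −L dB): F_i = 10^(NF_i/10), G_i = 10^(G_i,dB/10)
  Stage 1: F_1 = 10^(0.503/10) = 1.123, G_1 = 10^(23.8/10) = 239.9
  Stage 2: F_2 = 10^(7.33/10) = 5.408, G_2 = 10^(10.9/10) = 12.30
Friis cascade:
  F = 1.123 + (5.408 − 1)/239.9 = 1.141
NF = 10 log₁₀(1.141) = 0.57 dB

0.57 dB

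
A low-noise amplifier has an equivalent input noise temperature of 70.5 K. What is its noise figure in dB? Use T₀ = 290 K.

F = 1 + T_e/T₀ = 1 + 70.5/290 = 1.2431
NF = 10 log₁₀(1.2431) = 0.945 dB

0.945 dB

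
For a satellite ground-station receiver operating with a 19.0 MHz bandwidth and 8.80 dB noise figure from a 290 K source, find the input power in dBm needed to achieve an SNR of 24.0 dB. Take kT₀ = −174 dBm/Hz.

−68.4 dBm

Sensitivity = −174 + 10 log₁₀(B) + NF + SNR_min
= −174 + 72.79 + 8.80 + 24.0
= −68.41 dBm → −68.4 dBm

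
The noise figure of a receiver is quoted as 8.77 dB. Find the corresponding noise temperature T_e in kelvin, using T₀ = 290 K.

1895 K

F = 10^(8.77/10) = 7.53356
T_e = (F − 1)·T₀ = (7.53356 − 1) × 290 = 1895 K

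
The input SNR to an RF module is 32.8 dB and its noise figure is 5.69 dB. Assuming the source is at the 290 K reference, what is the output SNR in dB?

27.11 dB

By definition F = SNR_in/SNR_out, so in dB: SNR_out = SNR_in − NF
SNR_out = 32.8 − 5.69 = 27.11 dB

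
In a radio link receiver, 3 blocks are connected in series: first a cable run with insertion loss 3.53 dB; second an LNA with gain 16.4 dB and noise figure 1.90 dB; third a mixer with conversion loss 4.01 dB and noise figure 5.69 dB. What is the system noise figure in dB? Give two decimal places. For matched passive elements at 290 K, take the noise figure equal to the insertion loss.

5.60 dB

Convert to linear (a loss of L dB is a gain of −L dB): F_i = 10^(NF_i/10), G_i = 10^(G_i,dB/10)
  Stage 1: F_1 = 10^(3.53/10) = 2.254, G_1 = 10^(−3.53/10) = 0.4436
  Stage 2: F_2 = 10^(1.90/10) = 1.549, G_2 = 10^(16.4/10) = 43.65
  Stage 3: F_3 = 10^(5.69/10) = 3.707, G_3 = 10^(−4.01/10) = 0.3972
Friis cascade:
  F = 2.254 + (1.549 − 1)/0.4436 + (3.707 − 1)/19.36 = 3.631
NF = 10 log₁₀(3.631) = 5.60 dB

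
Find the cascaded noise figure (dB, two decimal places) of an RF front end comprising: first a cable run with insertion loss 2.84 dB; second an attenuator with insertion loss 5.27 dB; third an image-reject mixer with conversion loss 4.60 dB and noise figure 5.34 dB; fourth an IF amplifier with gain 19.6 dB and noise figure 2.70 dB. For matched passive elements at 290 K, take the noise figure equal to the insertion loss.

15.82 dB

Convert to linear (a loss of L dB is a gain of −L dB): F_i = 10^(NF_i/10), G_i = 10^(G_i,dB/10)
  Stage 1: F_1 = 10^(2.84/10) = 1.923, G_1 = 10^(−2.84/10) = 0.5200
  Stage 2: F_2 = 10^(5.27/10) = 3.365, G_2 = 10^(−5.27/10) = 0.2972
  Stage 3: F_3 = 10^(5.34/10) = 3.420, G_3 = 10^(−4.60/10) = 0.3467
  Stage 4: F_4 = 10^(2.70/10) = 1.862, G_4 = 10^(19.6/10) = 91.20
Friis cascade:
  F = 1.923 + (3.365 − 1)/0.5200 + (3.420 − 1)/0.1545 + (1.862 − 1)/0.05358 = 38.22
NF = 10 log₁₀(38.22) = 15.82 dB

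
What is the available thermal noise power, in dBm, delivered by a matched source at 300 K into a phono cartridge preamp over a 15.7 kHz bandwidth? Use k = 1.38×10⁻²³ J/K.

−131.9 dBm

P_n = kTB = 1.38×10⁻²³ × 300 × 1.57×10⁴ = 6.50×10⁻¹⁷ W
In dBm: 10 log₁₀(6.50×10⁻¹⁷ / 10⁻³) = −131.9 dBm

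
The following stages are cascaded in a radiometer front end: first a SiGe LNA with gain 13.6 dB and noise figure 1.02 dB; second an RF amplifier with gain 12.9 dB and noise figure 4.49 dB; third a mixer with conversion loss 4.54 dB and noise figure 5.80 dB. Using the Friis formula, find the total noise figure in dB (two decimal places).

1.30 dB

Convert to linear (a loss of L dB is a gain of −L dB): F_i = 10^(NF_i/10), G_i = 10^(G_i,dB/10)
  Stage 1: F_1 = 10^(1.02/10) = 1.265, G_1 = 10^(13.6/10) = 22.91
  Stage 2: F_2 = 10^(4.49/10) = 2.812, G_2 = 10^(12.9/10) = 19.50
  Stage 3: F_3 = 10^(5.80/10) = 3.802, G_3 = 10^(−4.54/10) = 0.3516
Friis cascade:
  F = 1.265 + (2.812 − 1)/22.91 + (3.802 − 1)/446.7 = 1.350
NF = 10 log₁₀(1.350) = 1.30 dB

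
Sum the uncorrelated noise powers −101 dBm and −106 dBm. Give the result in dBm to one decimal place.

Convert to linear, add, convert back:
P₁ = 7.94×10⁻¹⁴ W, P₂ = 2.51×10⁻¹⁴ W
P_tot = 1.05×10⁻¹³ W → 10 log₁₀(P_tot / 10⁻³) = −99.8 dBm

−99.8 dBm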